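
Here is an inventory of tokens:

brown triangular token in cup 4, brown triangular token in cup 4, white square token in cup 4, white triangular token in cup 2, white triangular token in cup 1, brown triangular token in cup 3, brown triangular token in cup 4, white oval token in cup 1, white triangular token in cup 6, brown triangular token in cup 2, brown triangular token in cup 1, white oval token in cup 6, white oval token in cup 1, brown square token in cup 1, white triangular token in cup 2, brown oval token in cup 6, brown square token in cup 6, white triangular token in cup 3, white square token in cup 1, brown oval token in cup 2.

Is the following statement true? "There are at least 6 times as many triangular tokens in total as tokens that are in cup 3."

False

There are 11 triangular tokens.
There are 2 tokens in cup 3.
The claim requires 11 ≥ 6 × 2 = 12, which does not hold.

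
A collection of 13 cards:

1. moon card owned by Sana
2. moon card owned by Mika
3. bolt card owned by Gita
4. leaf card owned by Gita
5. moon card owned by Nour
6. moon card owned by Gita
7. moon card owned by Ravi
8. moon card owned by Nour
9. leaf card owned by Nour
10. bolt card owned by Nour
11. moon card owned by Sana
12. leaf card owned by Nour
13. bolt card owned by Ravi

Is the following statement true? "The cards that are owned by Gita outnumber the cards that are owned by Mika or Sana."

False

cards owned by Gita: 3.
cards owned by Mika or Sana: 3.
The claim requires 3 > 3, which does not hold.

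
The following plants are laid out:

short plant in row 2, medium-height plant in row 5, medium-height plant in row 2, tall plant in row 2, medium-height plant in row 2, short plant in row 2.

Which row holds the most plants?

row 2

Counts by row: row 2→5, row 5→1.
The maximum is 5, held uniquely by row 2.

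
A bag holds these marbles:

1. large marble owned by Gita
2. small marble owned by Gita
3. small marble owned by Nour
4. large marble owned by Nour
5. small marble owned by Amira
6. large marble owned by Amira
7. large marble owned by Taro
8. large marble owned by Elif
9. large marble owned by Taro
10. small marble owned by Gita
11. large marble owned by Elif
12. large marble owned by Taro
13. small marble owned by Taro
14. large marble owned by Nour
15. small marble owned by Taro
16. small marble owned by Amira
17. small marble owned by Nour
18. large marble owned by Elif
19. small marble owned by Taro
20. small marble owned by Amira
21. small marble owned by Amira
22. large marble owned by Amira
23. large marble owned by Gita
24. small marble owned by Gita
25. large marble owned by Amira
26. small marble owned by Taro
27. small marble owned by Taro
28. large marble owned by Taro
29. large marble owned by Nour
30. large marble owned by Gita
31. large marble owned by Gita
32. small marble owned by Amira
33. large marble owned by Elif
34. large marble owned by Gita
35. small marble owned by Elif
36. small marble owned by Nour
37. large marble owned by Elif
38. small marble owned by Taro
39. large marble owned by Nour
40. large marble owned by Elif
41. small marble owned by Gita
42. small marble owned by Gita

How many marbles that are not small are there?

Total marbles: 42; with the excluded value: 20; remaining 42 − 20 = 22.

22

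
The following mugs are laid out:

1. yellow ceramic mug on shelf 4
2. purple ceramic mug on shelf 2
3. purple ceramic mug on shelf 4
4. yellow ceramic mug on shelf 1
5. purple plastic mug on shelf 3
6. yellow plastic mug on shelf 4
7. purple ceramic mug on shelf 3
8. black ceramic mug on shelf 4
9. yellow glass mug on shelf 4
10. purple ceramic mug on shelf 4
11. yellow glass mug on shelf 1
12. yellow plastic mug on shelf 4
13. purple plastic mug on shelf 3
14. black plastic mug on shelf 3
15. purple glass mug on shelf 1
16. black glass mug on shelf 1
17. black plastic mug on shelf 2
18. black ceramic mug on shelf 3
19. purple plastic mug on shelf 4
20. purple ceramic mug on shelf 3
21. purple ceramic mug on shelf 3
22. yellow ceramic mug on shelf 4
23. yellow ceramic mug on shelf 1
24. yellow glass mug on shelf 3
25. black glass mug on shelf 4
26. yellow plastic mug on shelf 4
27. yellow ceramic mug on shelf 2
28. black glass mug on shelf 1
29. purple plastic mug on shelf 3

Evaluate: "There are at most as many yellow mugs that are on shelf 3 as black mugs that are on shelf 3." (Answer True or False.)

There is 1 yellow mug on shelf 3.
There are 2 black mugs on shelf 3.
The claim requires 1 ≤ 2, which holds.

True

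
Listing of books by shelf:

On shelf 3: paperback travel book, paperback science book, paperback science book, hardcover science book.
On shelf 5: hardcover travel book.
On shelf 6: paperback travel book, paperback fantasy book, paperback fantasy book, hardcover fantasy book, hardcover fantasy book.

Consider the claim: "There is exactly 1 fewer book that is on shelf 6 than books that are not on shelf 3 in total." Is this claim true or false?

|books on shelf 6| = 5.
|books that are not on shelf 3| = 6.
The claim requires 6 − 5 (= 1) to equal 1, which holds.

True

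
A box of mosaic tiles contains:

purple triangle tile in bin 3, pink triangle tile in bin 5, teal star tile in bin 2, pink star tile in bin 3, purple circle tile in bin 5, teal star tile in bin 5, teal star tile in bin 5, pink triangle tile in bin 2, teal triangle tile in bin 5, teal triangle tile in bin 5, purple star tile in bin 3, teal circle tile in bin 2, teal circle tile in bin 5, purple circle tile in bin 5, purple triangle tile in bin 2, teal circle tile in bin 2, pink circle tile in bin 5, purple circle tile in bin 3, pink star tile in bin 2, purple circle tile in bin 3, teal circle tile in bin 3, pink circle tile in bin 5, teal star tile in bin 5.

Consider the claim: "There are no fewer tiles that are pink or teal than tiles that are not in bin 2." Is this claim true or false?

|tiles that are pink or teal| = 16.
|tiles that are not in bin 2| = 17.
The claim requires 16 ≥ 17, which does not hold.

False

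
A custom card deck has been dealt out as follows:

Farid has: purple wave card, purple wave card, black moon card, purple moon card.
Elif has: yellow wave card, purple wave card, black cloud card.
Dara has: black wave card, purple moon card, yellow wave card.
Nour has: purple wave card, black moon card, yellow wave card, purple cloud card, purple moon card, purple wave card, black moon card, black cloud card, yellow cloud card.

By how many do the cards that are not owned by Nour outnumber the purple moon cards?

7

cards that are not owned by Nour: 10.
purple moon cards: 3.
10 − 3 = 7.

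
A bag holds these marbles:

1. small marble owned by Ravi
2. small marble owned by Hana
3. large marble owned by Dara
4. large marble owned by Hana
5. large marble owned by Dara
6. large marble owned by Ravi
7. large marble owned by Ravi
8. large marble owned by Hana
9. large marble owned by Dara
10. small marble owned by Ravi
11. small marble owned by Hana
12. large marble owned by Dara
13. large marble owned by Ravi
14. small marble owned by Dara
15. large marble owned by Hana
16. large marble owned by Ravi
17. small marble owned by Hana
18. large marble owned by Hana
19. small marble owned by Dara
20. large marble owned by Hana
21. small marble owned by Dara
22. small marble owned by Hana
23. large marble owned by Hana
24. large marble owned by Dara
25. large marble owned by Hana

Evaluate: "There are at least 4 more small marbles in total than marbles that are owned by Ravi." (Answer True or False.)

There are 9 small marbles.
Count of marbles owned by Ravi: 6.
The claim requires 9 − 6 = 3 ≥ 4, which does not hold.

False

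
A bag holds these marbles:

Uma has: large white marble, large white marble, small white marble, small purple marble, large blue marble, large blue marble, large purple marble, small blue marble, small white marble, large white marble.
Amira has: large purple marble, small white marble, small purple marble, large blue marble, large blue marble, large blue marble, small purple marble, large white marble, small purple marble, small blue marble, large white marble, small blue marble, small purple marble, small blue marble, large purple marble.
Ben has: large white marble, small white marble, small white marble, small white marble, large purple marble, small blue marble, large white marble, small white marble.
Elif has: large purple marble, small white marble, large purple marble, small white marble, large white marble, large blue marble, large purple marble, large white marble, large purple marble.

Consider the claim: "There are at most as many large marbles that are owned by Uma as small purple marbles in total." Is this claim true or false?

Count of large marbles owned by Uma: 6.
There are 5 small purple marbles.
The claim requires 6 ≤ 5, which does not hold.

False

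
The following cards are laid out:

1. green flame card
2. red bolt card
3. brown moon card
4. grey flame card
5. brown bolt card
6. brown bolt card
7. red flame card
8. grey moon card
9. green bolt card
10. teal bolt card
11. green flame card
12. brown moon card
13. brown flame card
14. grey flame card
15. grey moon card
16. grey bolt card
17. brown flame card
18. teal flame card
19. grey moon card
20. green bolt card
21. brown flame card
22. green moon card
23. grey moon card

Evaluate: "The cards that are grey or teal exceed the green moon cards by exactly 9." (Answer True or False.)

cards that are grey or teal: 9.
green moon cards: 1.
The claim requires 9 − 1 (= 8) to equal 9, which does not hold.

False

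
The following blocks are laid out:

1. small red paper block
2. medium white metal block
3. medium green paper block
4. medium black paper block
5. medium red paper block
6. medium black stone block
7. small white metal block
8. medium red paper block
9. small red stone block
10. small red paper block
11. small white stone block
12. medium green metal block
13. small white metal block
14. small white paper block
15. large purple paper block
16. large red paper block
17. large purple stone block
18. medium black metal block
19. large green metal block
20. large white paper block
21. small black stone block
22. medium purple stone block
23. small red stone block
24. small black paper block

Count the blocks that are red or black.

black: 5; red: 7; together 5 + 7 = 12.

12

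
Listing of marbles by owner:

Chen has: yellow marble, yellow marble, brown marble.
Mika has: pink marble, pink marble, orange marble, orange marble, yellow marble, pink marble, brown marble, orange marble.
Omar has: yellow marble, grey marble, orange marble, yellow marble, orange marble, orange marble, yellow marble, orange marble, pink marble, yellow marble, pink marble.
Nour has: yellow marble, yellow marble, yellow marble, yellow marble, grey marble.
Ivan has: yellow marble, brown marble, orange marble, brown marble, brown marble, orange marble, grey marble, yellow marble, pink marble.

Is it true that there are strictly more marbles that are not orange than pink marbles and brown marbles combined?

True

There are 27 marbles that are not orange.
pink marbles: 6; brown marbles: 5; combined: 6 + 5 = 11.
The claim requires 27 > 11, which holds.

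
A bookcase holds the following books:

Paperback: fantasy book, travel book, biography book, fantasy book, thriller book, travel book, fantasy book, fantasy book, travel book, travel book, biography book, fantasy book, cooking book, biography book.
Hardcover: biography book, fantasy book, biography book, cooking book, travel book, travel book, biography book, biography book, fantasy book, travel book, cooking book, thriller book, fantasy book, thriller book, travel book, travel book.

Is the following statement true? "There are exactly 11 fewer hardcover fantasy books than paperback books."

There are 3 hardcover fantasy books.
There are 14 paperback books.
The claim requires 14 − 3 (= 11) to equal 11, which holds.

True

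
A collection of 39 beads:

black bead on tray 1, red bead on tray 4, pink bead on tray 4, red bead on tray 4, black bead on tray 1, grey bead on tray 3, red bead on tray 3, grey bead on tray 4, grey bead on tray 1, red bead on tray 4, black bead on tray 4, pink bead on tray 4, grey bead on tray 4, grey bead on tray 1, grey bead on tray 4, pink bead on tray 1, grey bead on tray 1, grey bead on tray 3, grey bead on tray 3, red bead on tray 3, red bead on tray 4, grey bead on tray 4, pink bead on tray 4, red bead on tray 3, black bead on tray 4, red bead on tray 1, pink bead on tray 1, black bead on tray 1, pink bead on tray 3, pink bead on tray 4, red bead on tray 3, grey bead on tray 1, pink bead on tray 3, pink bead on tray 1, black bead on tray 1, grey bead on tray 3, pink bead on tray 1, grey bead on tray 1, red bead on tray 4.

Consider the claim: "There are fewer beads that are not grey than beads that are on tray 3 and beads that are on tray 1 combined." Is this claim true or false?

There are 26 beads that are not grey.
beads on tray 3: 10; beads on tray 1: 14; combined: 10 + 14 = 24.
The claim requires 26 < 24, which does not hold.

False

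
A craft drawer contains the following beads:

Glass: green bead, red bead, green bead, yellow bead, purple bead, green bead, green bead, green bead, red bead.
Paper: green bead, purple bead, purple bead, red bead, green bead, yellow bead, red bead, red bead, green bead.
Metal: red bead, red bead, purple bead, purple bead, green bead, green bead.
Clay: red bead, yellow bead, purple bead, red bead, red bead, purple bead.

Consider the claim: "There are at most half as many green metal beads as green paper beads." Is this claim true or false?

False

There are 2 green metal beads.
There are 3 green paper beads.
The claim requires 2 × 2 = 4 ≤ 3, which does not hold.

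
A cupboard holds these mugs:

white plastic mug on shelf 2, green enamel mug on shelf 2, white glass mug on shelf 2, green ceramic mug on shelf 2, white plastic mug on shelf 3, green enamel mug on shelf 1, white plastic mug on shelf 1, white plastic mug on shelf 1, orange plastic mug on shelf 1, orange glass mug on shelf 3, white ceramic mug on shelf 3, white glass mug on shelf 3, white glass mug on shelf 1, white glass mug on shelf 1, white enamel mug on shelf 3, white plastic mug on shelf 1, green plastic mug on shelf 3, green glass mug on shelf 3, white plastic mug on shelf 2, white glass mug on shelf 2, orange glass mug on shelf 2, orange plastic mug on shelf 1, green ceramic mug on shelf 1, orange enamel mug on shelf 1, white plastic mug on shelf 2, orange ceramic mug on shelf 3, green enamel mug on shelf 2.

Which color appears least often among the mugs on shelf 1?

Counts by color (restricted to mugs on shelf 1): white 5, orange 3, green 2.
The minimum is 2, held uniquely by green.

green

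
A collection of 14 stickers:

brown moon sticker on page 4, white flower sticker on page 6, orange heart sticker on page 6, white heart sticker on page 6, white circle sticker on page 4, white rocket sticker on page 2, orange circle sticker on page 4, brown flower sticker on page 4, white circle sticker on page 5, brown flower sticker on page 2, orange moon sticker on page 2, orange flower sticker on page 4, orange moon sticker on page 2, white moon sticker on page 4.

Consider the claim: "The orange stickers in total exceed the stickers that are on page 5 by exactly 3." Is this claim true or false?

False

orange stickers: 5.
stickers on page 5: 1.
The claim requires 5 − 1 (= 4) to equal 3, which does not hold.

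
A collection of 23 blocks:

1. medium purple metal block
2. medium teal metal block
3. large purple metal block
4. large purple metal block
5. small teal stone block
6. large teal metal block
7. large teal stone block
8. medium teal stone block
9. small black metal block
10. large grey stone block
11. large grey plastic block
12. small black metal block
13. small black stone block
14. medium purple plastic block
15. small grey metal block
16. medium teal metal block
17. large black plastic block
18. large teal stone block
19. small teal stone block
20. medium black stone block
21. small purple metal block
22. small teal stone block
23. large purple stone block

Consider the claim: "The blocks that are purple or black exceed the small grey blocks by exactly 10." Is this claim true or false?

|blocks that are purple or black| = 11.
|small grey blocks| = 1.
The claim requires 11 − 1 (= 10) to equal 10, which holds.

True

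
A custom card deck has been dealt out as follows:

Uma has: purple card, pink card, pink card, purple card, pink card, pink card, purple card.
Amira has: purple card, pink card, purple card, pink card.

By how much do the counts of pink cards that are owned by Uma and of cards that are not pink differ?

pink cards owned by Uma: 4. cards that are not pink: 5.
|4 − 5| = 5 − 4 = 1.

1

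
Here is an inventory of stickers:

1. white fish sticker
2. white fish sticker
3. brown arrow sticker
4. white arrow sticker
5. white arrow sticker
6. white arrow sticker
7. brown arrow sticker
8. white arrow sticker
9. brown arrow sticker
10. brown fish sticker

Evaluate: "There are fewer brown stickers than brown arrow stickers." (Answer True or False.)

There are 4 brown stickers.
There are 3 brown arrow stickers.
The claim requires 4 < 3, which does not hold.

False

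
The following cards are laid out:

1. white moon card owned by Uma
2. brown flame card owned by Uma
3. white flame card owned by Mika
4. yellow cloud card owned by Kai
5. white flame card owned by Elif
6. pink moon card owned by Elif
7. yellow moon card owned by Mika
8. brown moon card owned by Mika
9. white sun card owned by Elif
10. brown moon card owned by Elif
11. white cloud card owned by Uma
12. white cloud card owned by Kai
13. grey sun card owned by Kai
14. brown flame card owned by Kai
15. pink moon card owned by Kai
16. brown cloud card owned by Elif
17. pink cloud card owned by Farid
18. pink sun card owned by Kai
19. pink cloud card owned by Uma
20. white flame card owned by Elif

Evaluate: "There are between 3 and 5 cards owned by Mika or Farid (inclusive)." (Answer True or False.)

Count of cards owned by Mika or Farid: 4.
The claim requires 3 ≤ 4 ≤ 5, which holds.

True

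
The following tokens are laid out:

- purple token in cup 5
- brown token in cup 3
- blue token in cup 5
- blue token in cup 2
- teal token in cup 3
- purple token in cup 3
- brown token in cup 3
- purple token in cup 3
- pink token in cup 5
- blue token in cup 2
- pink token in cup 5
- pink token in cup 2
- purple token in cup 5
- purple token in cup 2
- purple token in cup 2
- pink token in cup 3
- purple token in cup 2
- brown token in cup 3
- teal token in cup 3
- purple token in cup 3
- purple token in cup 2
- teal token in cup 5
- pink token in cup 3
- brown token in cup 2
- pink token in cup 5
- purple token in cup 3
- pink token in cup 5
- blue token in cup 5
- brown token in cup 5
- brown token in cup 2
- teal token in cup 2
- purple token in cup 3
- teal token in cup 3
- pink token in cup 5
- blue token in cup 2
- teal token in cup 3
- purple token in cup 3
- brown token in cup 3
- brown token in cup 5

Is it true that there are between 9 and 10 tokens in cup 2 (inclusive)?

tokens in cup 2: 11.
The claim requires 9 ≤ 11 ≤ 10, which does not hold.

False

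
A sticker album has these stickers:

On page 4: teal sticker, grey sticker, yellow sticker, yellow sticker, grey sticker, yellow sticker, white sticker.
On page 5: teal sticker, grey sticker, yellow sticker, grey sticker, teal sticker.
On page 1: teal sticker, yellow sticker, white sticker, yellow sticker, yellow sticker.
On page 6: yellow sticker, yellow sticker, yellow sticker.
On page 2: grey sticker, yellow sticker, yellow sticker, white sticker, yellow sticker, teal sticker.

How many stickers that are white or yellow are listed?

16

white: 3; yellow: 13; together 3 + 13 = 16.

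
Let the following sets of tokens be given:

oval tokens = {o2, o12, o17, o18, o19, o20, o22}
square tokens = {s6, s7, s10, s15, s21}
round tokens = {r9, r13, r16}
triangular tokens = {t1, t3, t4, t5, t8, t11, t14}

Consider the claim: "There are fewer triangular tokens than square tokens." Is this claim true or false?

False

triangular tokens: 7.
square tokens: 5.
The claim requires 7 < 5, which does not hold.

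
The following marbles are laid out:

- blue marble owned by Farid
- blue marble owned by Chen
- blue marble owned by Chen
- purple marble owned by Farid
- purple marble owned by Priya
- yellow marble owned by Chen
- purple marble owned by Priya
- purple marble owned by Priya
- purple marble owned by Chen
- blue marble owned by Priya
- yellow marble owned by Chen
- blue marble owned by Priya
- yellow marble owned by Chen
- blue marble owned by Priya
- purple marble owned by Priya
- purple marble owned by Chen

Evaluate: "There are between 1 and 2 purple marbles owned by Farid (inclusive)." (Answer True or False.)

True

purple marbles owned by Farid: 1.
The claim requires 1 ≤ 1 ≤ 2, which holds.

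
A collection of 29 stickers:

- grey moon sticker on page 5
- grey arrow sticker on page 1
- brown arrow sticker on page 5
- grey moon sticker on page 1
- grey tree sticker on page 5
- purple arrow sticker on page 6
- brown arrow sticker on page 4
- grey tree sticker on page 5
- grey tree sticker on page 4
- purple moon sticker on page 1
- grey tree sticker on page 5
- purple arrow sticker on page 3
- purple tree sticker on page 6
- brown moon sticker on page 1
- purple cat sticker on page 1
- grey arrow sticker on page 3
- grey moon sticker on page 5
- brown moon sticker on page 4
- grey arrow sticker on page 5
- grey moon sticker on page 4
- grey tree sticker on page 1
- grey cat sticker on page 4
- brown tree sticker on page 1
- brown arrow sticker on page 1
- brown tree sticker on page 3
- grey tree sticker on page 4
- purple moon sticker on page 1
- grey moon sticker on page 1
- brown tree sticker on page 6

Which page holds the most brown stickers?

Counts by page (restricted to brown stickers): page 1→3, page 4→2, page 3→1, page 5→1, page 6→1.
The maximum is 3, held uniquely by page 1.

page 1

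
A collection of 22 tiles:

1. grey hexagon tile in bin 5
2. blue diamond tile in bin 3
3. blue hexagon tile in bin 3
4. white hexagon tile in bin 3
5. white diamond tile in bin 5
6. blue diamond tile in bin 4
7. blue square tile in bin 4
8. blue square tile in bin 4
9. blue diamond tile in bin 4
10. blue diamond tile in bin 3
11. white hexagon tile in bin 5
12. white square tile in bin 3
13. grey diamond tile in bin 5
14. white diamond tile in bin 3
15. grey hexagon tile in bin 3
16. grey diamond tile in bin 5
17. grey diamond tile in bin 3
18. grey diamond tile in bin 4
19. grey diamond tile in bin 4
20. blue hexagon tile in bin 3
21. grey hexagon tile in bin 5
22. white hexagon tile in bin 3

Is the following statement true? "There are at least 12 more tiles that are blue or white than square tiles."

There are 14 tiles that are blue or white.
There are 3 square tiles.
The claim requires 14 − 3 = 11 ≥ 12, which does not hold.

False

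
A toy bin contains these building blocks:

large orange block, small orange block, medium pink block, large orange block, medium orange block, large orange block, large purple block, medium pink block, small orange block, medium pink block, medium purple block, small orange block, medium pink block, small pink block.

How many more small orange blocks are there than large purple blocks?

small orange blocks: 3.
large purple blocks: 1.
3 − 1 = 2.

2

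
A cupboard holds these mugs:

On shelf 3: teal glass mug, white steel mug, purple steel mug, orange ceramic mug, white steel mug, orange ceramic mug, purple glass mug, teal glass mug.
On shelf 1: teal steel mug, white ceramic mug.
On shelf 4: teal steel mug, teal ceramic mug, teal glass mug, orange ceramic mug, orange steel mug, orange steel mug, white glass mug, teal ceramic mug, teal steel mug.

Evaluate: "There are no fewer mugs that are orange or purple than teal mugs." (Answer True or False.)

mugs that are orange or purple: 7.
teal mugs: 8.
The claim requires 7 ≥ 8, which does not hold.

False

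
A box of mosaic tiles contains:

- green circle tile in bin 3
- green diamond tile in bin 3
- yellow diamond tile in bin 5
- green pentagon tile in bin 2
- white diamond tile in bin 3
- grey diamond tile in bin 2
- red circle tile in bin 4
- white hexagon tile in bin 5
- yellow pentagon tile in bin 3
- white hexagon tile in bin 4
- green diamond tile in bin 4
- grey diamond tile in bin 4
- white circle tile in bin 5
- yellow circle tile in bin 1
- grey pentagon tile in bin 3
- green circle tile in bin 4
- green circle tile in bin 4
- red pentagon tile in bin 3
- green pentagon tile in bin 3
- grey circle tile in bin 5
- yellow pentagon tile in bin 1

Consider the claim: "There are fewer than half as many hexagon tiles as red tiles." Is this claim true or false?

There are 2 hexagon tiles.
There are 2 red tiles.
The claim requires 2 × 2 = 4 < 2, which does not hold.

False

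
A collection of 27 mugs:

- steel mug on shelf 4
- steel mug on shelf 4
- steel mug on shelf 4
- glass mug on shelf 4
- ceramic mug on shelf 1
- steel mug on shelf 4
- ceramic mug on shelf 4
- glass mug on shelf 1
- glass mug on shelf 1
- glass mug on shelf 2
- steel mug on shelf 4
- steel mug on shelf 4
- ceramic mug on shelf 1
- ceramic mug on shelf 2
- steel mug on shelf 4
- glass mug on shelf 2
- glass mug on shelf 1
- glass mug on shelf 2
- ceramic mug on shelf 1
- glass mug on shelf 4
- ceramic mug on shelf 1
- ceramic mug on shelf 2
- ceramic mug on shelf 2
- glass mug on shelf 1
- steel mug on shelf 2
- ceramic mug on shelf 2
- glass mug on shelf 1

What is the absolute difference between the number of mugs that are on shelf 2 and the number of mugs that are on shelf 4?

mugs on shelf 2: 8. mugs on shelf 4: 10.
|8 − 10| = 10 − 8 = 2.

2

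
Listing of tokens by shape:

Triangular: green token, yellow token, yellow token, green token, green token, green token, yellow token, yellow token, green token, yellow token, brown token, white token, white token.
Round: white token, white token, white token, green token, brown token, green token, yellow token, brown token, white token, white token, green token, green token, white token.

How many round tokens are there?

13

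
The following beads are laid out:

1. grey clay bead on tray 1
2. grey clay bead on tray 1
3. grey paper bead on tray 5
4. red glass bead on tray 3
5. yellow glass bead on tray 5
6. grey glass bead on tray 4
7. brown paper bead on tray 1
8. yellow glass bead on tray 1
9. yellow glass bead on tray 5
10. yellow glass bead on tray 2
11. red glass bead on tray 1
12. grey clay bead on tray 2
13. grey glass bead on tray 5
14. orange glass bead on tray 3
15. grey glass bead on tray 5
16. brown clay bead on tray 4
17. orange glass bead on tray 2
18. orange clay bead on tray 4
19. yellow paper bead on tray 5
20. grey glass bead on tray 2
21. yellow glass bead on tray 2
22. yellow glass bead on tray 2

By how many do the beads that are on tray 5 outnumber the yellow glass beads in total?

0

beads on tray 5: 6.
yellow glass beads: 6.
6 − 6 = 0.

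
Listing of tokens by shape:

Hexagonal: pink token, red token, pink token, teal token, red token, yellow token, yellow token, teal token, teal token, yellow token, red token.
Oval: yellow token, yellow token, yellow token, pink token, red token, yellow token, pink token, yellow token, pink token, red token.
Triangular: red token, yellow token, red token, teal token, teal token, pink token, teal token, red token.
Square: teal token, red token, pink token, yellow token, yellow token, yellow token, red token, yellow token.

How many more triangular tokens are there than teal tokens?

1

triangular tokens: 8.
teal tokens: 7.
8 − 7 = 1.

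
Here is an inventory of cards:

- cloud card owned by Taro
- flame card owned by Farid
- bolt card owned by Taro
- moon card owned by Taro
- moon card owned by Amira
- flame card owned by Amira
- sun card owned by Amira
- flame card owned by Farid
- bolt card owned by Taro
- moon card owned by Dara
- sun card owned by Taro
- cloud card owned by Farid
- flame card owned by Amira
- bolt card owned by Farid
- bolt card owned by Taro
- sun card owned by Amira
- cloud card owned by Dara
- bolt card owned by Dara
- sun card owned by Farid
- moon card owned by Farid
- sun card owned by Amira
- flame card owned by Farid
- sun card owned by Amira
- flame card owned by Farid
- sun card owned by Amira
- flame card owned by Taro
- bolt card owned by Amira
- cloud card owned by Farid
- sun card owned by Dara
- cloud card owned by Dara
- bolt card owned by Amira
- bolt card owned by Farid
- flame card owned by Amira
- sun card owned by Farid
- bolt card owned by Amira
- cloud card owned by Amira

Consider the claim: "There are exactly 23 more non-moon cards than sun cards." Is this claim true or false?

There are 32 non-moon cards.
There are 9 sun cards.
The claim requires 32 − 9 (= 23) to equal 23, which holds.

True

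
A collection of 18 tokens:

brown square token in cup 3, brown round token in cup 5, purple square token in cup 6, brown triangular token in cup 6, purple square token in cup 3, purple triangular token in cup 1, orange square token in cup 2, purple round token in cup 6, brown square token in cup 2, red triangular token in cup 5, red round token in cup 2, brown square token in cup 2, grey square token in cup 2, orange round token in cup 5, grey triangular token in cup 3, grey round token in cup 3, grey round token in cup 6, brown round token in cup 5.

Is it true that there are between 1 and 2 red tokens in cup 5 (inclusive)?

red tokens in cup 5: 1.
The claim requires 1 ≤ 1 ≤ 2, which holds.

True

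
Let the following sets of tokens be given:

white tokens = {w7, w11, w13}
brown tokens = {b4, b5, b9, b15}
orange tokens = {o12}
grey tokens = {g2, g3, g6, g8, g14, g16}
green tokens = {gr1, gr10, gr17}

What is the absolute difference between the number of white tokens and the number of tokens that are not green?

11

white tokens: 3. tokens that are not green: 14.
|3 − 14| = 14 − 3 = 11.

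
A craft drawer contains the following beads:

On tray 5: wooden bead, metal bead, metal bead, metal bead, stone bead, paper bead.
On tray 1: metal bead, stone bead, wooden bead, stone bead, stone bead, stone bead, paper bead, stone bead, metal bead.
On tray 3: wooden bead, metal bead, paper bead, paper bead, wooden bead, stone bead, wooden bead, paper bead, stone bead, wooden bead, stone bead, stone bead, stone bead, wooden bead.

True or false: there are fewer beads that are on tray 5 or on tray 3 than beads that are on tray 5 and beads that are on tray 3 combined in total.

There are 20 beads on tray 5 or on tray 3.
beads on tray 5: 6; beads on tray 3: 14; combined: 6 + 14 = 20.
The claim requires 20 < 20, which does not hold.

False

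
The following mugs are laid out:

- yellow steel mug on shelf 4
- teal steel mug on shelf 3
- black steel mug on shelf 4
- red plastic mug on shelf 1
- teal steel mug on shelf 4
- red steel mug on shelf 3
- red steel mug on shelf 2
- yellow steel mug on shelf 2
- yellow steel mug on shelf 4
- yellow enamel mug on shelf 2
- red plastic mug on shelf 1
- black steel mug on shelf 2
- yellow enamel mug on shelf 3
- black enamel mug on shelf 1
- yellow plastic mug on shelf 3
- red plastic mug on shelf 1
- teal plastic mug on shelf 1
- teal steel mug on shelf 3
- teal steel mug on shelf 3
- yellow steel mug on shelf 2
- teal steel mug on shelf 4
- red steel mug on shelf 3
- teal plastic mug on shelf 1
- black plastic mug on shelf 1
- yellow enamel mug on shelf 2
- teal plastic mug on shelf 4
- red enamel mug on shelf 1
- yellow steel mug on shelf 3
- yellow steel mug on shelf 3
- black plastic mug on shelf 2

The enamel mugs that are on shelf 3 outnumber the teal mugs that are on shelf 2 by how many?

enamel mugs on shelf 3: 1.
teal mugs on shelf 2: 0.
1 − 0 = 1.

1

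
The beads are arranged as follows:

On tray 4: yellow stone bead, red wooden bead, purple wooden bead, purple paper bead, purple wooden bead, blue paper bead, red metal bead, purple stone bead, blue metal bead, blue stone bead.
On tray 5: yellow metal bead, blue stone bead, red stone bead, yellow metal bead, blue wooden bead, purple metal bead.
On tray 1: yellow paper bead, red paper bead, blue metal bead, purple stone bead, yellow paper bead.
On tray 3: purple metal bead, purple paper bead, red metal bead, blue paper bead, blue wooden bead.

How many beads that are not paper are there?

19

Total beads: 26; with the excluded value: 7; remaining 26 − 7 = 19.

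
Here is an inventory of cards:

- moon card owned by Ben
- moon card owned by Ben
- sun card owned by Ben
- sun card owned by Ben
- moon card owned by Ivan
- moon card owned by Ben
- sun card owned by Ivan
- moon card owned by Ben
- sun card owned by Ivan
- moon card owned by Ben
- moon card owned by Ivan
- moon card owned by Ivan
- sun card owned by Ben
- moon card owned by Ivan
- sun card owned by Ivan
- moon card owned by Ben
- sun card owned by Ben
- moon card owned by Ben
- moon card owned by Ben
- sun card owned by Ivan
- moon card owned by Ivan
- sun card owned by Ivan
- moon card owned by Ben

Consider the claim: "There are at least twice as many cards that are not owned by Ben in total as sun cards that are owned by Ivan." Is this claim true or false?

Count of cards that are not owned by Ben: 10.
Count of sun cards owned by Ivan: 5.
The claim requires 10 ≥ 2 × 5 = 10, which holds.

True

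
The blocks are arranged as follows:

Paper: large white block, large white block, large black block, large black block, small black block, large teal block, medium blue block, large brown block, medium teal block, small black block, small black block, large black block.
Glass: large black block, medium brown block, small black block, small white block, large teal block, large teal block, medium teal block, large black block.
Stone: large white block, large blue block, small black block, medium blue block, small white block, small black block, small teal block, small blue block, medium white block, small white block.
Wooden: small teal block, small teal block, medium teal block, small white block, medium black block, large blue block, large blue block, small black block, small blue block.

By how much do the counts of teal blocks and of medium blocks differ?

1

teal blocks: 9. medium blocks: 8.
|9 − 8| = 9 − 8 = 1.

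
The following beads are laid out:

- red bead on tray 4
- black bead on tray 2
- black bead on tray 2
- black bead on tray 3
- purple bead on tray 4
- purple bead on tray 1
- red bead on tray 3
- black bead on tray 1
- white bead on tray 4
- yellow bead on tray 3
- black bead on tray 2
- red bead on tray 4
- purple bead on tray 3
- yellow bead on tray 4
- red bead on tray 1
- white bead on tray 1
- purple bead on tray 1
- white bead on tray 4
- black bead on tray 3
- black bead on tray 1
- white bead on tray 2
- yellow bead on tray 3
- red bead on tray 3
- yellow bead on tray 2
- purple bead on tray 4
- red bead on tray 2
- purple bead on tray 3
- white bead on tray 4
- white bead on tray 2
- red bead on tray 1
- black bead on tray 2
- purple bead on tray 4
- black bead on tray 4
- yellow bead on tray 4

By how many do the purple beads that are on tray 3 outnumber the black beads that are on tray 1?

purple beads on tray 3: 2.
black beads on tray 1: 2.
2 − 2 = 0.

0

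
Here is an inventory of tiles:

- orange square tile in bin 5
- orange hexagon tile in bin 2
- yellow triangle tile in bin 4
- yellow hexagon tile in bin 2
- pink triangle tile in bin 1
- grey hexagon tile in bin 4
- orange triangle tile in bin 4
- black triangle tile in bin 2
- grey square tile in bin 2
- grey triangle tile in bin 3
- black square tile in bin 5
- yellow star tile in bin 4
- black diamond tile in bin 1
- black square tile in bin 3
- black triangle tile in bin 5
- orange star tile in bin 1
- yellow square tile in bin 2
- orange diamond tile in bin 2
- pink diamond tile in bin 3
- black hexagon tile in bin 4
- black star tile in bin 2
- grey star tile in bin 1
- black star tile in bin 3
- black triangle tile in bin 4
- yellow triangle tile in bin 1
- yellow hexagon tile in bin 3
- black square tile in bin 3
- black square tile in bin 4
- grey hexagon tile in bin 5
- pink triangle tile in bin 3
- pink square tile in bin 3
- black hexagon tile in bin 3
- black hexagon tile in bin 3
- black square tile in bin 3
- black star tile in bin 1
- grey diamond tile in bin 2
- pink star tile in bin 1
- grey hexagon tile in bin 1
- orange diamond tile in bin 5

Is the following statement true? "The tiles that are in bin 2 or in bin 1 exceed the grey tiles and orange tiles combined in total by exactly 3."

True

tiles in bin 2 or in bin 1: 16.
grey tiles: 7; orange tiles: 6; combined: 7 + 6 = 13.
The claim requires 16 − 13 (= 3) to equal 3, which holds.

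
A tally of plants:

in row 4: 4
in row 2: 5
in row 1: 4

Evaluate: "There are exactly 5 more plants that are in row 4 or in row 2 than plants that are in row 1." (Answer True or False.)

There are 9 plants in row 4 or in row 2.
There are 4 plants in row 1.
The claim requires 9 − 4 (= 5) to equal 5, which holds.

True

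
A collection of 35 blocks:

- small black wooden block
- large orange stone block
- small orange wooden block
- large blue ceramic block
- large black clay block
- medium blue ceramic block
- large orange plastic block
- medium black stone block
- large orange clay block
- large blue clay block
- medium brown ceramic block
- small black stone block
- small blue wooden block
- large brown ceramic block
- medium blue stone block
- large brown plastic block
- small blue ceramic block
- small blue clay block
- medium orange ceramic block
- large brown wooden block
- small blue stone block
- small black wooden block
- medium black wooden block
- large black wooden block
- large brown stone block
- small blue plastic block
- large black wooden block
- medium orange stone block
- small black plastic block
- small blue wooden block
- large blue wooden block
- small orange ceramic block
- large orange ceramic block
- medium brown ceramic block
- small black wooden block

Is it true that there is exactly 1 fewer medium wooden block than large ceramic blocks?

False

There is 1 medium wooden block.
There are 3 large ceramic blocks.
The claim requires 3 − 1 (= 2) to equal 1, which does not hold.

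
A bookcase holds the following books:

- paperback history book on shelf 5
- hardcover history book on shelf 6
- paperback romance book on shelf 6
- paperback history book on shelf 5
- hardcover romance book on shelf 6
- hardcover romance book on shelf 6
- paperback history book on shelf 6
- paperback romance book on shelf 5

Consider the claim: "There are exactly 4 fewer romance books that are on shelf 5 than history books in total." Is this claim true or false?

False

|romance books on shelf 5| = 1.
|history books| = 4.
The claim requires 4 − 1 (= 3) to equal 4, which does not hold.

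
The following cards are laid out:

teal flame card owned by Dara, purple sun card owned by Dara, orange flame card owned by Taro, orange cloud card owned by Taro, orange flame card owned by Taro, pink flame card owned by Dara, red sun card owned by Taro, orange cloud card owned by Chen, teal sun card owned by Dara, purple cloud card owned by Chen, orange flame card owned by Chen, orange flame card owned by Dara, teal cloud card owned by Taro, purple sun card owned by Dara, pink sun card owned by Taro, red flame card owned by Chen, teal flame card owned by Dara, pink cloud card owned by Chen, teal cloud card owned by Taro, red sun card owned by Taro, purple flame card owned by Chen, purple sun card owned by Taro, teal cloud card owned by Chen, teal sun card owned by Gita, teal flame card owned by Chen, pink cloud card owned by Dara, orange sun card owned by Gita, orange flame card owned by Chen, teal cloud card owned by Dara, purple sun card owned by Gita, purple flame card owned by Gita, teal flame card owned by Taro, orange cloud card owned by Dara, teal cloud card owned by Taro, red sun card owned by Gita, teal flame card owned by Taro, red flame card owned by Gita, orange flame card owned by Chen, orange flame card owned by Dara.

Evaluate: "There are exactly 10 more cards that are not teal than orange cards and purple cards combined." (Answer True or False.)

cards that are not teal: 27.
orange cards: 11; purple cards: 7; combined: 11 + 7 = 18.
The claim requires 27 − 18 (= 9) to equal 10, which does not hold.

False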